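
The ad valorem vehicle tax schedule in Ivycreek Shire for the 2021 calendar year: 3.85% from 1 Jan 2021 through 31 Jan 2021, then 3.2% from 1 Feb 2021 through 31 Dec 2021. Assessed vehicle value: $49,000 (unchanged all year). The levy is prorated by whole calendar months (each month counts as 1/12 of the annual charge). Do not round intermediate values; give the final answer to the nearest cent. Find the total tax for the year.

$1,594.54

1 Jan – 31 Jan 2021: 1 month at 3.85% → $49,000 × 3.85% × 1/12 = $157.2083
1 Feb – 31 Dec 2021: 11 months at 3.2% → $49,000 × 3.2% × 11/12 = $1,437.3333
Total = $1,594.5417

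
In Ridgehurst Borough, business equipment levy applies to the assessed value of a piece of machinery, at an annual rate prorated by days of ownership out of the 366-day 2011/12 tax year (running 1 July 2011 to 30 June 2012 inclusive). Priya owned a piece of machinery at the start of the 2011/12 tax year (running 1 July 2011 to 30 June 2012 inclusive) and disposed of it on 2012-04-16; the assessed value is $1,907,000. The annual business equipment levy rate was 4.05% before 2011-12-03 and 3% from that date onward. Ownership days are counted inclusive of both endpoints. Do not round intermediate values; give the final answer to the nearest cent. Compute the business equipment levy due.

2011-07-01 to 2011-12-02: 155 days at 4.05% → $1,907,000 × 4.05% × 155/366 = $32,708.1762
2011-12-03 to 2012-04-16: 136 days at 3% → $1,907,000 × 3% × 136/366 = $21,258.3607
Total = $53,966.5369

$53,966.54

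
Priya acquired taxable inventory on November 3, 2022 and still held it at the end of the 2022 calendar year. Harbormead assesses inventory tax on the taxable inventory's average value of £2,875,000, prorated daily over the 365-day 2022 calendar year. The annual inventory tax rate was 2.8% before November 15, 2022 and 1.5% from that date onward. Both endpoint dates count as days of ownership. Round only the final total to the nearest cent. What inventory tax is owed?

November 3 – November 14, 2022: 12 days at 2.8% → £2,875,000 × 2.8% × 12/365 = £2,646.5753
November 15 – December 31, 2022: 47 days at 1.5% → £2,875,000 × 1.5% × 47/365 = £5,553.0822
Total = £8,199.6575

£8,199.66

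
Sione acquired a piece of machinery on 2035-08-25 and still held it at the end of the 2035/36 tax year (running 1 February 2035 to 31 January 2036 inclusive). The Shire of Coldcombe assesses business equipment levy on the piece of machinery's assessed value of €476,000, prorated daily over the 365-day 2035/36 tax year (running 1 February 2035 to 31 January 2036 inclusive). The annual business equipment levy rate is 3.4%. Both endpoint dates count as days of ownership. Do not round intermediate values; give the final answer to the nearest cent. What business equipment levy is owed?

Days held (2035-08-25 to 2036-01-31): 160 out of 365
Tax = €476,000 × 3.4% × 160/365 = €7,094.3562

€7,094.36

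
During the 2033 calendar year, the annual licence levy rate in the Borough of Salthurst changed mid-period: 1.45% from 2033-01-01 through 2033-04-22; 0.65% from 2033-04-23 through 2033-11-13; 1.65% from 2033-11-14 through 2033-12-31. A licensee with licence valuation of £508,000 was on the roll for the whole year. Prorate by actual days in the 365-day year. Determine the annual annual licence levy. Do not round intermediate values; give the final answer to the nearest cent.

£5,217.09

2033-01-01 to 2033-04-22: 112 days at 1.45% → £508,000 × 1.45% × 112/365 = £2,260.2521
2033-04-23 to 2033-11-13: 205 days at 0.65% → £508,000 × 0.65% × 205/365 = £1,854.5479
2033-11-14 to 2033-12-31: 48 days at 1.65% → £508,000 × 1.65% × 48/365 = £1,102.2904
Total = £5,217.0904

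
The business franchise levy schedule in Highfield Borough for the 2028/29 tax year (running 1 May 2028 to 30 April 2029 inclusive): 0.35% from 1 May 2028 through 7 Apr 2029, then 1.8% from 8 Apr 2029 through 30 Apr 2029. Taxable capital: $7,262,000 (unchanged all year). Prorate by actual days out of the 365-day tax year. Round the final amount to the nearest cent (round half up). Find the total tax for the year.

$32,052.28

1 May 2028 – 7 Apr 2029: 342 days at 0.35% → $7,262,000 × 0.35% × 342/365 = $23,815.3808
8 Apr – 30 Apr 2029: 23 days at 1.8% → $7,262,000 × 1.8% × 23/365 = $8,236.8986
Total = $32,052.2795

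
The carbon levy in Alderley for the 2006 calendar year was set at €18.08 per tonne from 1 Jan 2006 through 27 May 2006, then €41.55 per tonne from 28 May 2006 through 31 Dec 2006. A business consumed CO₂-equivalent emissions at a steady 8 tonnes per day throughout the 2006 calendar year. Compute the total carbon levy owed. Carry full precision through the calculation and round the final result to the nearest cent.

1 Jan – 27 May 2006: 147 days × 8 tonnes/day = 1,176 tonnes at €18.08/tonne → €21,262.08
28 May – 31 Dec 2006: 218 days × 8 tonnes/day = 1,744 tonnes at €41.55/tonne → €72,463.20

€93,725.28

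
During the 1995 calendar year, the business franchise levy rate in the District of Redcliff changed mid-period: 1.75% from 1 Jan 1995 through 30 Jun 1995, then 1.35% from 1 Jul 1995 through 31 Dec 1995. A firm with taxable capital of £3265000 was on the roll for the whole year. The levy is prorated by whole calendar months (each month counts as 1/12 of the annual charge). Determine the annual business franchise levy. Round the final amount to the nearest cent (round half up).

£50607.50

1 Jan – 30 Jun 1995: 6 months at 1.75% → £3265000 × 1.75% × 6/12 = £28568.7500
1 Jul – 31 Dec 1995: 6 months at 1.35% → £3265000 × 1.35% × 6/12 = £22038.7500
Total = £50607.5000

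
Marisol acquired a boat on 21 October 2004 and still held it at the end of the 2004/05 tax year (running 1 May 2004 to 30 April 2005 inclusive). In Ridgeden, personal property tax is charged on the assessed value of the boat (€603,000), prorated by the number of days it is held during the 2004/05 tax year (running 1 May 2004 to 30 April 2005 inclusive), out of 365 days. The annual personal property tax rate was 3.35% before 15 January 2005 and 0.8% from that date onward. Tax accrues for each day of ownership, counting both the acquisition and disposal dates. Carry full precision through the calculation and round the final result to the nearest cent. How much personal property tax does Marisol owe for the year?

21 October 2004 – 14 January 2005: 86 days at 3.35% → €603,000 × 3.35% × 86/365 = €4,759.5699
15 January – 30 April 2005: 106 days at 0.8% → €603,000 × 0.8% × 106/365 = €1,400.9425
Total = €6,160.5123

€6,160.51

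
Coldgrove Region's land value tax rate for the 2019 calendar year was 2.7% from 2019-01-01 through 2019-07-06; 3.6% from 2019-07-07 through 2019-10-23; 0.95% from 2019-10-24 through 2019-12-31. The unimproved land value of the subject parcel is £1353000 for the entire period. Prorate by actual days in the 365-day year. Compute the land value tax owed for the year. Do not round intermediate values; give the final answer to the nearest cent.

£35691.40

2019-01-01 to 2019-07-06: 187 days at 2.7% → £1353000 × 2.7% × 187/365 = £18715.8822
2019-07-07 to 2019-10-23: 109 days at 3.6% → £1353000 × 3.6% × 109/365 = £14545.6767
2019-10-24 to 2019-12-31: 69 days at 0.95% → £1353000 × 0.95% × 69/365 = £2429.8397
Total = £35691.3986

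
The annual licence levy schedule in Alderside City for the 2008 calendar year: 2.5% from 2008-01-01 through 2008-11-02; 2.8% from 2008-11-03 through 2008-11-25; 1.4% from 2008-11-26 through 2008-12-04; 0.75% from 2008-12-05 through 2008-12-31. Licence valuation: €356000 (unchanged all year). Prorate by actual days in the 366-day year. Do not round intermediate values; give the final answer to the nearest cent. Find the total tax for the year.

€8411.23

2008-01-01 to 2008-11-02: 307 days at 2.5% → €356000 × 2.5% × 307/366 = €7465.3005
2008-11-03 to 2008-11-25: 23 days at 2.8% → €356000 × 2.8% × 23/366 = €626.4044
2008-11-26 to 2008-12-04: 9 days at 1.4% → €356000 × 1.4% × 9/366 = €122.5574
2008-12-05 to 2008-12-31: 27 days at 0.75% → €356000 × 0.75% × 27/366 = €196.9672
Total = €8411.2295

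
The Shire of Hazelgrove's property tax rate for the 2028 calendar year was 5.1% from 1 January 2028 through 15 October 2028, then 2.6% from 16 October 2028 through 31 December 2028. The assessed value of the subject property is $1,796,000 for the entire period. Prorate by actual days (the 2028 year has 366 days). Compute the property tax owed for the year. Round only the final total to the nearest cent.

$82,149.83

1 January – 15 October 2028: 289 days at 5.1% → $1,796,000 × 5.1% × 289/366 = $72,325.8033
16 October – 31 December 2028: 77 days at 2.6% → $1,796,000 × 2.6% × 77/366 = $9,824.0219
Total = $82,149.8251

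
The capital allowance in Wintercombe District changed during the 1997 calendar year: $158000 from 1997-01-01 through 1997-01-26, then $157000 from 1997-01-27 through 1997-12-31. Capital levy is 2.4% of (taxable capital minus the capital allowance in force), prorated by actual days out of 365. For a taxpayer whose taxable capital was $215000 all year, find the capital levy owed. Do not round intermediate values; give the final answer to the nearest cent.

1997-01-01 to 1997-01-26: 26 days, exemption $158000 → ($215000 − $158000) × 2.4% × 26/365 = $97.4466
1997-01-27 to 1997-12-31: 339 days, exemption $157000 → ($215000 − $157000) × 2.4% × 339/365 = $1292.8438
Total = $1390.2904

$1390.29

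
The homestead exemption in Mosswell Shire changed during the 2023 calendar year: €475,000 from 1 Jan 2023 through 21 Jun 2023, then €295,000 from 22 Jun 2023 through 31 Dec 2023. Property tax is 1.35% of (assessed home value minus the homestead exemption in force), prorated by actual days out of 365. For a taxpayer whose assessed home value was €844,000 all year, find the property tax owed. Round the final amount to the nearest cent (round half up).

€6,266.40

1 Jan – 21 Jun 2023: 172 days, exemption €475,000 → (€844,000 − €475,000) × 1.35% × 172/365 = €2,347.4466
22 Jun – 31 Dec 2023: 193 days, exemption €295,000 → (€844,000 − €295,000) × 1.35% × 193/365 = €3,918.9575
Total = €6,266.4041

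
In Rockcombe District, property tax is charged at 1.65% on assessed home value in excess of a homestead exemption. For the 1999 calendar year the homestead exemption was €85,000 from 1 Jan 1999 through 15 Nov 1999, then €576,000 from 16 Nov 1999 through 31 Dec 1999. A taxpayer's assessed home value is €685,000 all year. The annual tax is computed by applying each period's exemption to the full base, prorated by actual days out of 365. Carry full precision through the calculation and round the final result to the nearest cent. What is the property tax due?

1 Jan – 15 Nov 1999: 319 days, exemption €85,000 → (€685,000 − €85,000) × 1.65% × 319/365 = €8,652.3288
16 Nov – 31 Dec 1999: 46 days, exemption €576,000 → (€685,000 − €576,000) × 1.65% × 46/365 = €226.6603
Total = €8,878.9890

€8,878.99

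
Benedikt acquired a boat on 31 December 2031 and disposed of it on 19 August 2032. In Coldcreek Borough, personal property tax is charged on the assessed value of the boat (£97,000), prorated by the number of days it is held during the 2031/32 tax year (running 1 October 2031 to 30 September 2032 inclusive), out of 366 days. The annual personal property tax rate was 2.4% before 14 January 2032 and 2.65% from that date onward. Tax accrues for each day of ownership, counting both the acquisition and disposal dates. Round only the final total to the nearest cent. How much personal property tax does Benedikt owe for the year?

31 December 2031 – 13 January 2032: 14 days at 2.4% → £97,000 × 2.4% × 14/366 = £89.0492
14 January – 19 August 2032: 219 days at 2.65% → £97,000 × 2.65% × 219/366 = £1,538.0861
Total = £1,627.1352

£1,627.14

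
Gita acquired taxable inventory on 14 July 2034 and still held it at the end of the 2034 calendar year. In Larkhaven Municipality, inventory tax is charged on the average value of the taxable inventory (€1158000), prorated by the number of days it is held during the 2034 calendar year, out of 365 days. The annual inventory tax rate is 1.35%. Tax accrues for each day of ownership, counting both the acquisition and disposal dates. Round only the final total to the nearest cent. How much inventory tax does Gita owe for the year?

Days held (14 July – 31 December 2034): 171 out of 365
Tax = €1158000 × 1.35% × 171/365 = €7323.9534

€7323.95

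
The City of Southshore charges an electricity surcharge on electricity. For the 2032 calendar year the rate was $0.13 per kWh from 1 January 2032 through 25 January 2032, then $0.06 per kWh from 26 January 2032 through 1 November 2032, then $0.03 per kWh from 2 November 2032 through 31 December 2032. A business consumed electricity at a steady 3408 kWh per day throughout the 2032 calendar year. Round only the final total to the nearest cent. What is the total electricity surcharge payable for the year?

1 January – 25 January 2032: 25 days × 3408 kWh/day = 85,200 kWh at $0.13/kWh → $11,076.00
26 January – 1 November 2032: 281 days × 3408 kWh/day = 957,648 kWh at $0.06/kWh → $57,458.88
2 November – 31 December 2032: 60 days × 3408 kWh/day = 204,480 kWh at $0.03/kWh → $6,134.40

$74,669.28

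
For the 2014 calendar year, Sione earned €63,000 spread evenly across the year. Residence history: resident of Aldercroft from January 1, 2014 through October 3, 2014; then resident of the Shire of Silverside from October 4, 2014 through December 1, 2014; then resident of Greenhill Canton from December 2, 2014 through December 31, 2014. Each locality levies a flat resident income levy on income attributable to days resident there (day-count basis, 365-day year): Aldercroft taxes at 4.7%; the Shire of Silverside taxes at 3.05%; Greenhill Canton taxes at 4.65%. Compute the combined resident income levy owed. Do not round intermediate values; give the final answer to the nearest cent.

Aldercroft, January 1 – October 3, 2014: 276 days → €63,000 × 4.7% × 276/365 = €2,239.0027
The Shire of Silverside, October 4 – December 1, 2014: 59 days → €63,000 × 3.05% × 59/365 = €310.5986
Greenhill Canton, December 2 – December 31, 2014: 30 days → €63,000 × 4.65% × 30/365 = €240.7808
Total = €2,790.3822

€2,790.38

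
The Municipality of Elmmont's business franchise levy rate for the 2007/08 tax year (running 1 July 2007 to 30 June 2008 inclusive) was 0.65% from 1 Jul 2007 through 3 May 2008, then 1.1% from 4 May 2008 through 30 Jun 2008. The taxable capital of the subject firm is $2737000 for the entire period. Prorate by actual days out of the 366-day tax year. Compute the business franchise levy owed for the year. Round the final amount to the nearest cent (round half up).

1 Jul 2007 – 3 May 2008: 308 days at 0.65% → $2737000 × 0.65% × 308/366 = $14971.2404
4 May – 30 Jun 2008: 58 days at 1.1% → $2737000 × 1.1% × 58/366 = $4771.0546
Total = $19742.2951

$19742.30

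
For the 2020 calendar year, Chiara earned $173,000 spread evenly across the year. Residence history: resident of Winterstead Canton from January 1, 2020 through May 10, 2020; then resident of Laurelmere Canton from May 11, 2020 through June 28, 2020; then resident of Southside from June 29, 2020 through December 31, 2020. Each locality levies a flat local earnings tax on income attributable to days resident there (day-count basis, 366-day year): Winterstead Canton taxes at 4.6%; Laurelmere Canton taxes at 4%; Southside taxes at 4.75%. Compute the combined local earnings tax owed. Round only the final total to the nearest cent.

Winterstead Canton, January 1 – May 10, 2020: 131 days → $173,000 × 4.6% × 131/366 = $2,848.3552
Laurelmere Canton, May 11 – June 28, 2020: 49 days → $173,000 × 4% × 49/366 = $926.4481
Southside, June 29 – December 31, 2020: 186 days → $173,000 × 4.75% × 186/366 = $4,176.1066
Total = $7,950.9098

$7,950.91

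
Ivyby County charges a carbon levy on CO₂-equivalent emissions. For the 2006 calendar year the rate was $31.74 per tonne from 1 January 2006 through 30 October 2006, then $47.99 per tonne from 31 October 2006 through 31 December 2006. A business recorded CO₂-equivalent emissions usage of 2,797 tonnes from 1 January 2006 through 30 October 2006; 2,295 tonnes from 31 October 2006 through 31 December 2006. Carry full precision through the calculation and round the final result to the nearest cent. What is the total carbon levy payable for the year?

1 January – 30 October 2006: 2,797 tonnes at $31.74/tonne → $88,776.78
31 October – 31 December 2006: 2,295 tonnes at $47.99/tonne → $110,137.05

$198,913.83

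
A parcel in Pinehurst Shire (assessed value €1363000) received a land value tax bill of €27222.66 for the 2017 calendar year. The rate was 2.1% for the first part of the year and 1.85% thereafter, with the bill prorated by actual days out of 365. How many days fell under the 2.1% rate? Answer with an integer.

Let d = days at the first rate; then 365 − d days at the second rate.
€1363000 × [2.1%·d + 1.85%·(365−d)] / 365 = €27222.66
Solving gives d = 215, so the new rate took effect on August 4, 2017.

215 days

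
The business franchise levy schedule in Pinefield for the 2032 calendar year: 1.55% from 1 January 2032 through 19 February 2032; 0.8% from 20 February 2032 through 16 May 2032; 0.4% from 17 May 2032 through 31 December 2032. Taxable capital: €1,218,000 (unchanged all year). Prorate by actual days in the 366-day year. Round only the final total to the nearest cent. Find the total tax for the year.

1 January – 19 February 2032: 50 days at 1.55% → €1,218,000 × 1.55% × 50/366 = €2,579.0984
20 February – 16 May 2032: 87 days at 0.8% → €1,218,000 × 0.8% × 87/366 = €2,316.1967
17 May – 31 December 2032: 229 days at 0.4% → €1,218,000 × 0.4% × 229/366 = €3,048.3279
Total = €7,943.6230

€7,943.62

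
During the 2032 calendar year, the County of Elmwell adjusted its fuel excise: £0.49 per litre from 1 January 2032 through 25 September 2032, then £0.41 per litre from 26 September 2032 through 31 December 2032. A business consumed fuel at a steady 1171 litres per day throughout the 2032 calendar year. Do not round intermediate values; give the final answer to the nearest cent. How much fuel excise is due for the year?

1 January – 25 September 2032: 269 days × 1171 litres/day = 314,999 litres at £0.49/litre → £154,349.51
26 September – 31 December 2032: 97 days × 1171 litres/day = 113,587 litres at £0.41/litre → £46,570.67

£200,920.18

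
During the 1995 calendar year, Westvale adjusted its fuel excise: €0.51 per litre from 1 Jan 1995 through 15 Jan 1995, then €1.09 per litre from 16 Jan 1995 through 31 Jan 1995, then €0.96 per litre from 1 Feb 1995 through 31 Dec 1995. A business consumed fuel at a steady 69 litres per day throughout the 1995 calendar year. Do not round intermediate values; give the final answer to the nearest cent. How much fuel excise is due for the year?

€23,855.37

1 Jan – 15 Jan 1995: 15 days × 69 litres/day = 1,035 litres at €0.51/litre → €527.85
16 Jan – 31 Jan 1995: 16 days × 69 litres/day = 1,104 litres at €1.09/litre → €1,203.36
1 Feb – 31 Dec 1995: 334 days × 69 litres/day = 23,046 litres at €0.96/litre → €22,124.16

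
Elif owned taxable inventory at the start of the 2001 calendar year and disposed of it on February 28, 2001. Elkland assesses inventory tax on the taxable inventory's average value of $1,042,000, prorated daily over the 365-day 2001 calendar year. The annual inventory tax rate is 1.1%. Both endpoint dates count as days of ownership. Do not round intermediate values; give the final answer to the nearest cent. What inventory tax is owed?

Days held (January 1 – February 28, 2001): 59 out of 365
Tax = $1,042,000 × 1.1% × 59/365 = $1,852.7616

$1,852.76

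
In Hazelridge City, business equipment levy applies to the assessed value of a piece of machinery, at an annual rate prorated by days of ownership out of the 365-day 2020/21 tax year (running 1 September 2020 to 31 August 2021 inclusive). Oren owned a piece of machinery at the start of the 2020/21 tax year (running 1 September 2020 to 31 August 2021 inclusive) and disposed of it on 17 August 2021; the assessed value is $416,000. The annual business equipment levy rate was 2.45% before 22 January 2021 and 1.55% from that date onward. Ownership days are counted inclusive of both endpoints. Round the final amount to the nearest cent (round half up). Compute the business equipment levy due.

1 September 2020 – 21 January 2021: 143 days at 2.45% → $416,000 × 2.45% × 143/365 = $3,993.0301
22 January – 17 August 2021: 208 days at 1.55% → $416,000 × 1.55% × 208/365 = $3,674.4767
Total = $7,667.5068

$7,667.51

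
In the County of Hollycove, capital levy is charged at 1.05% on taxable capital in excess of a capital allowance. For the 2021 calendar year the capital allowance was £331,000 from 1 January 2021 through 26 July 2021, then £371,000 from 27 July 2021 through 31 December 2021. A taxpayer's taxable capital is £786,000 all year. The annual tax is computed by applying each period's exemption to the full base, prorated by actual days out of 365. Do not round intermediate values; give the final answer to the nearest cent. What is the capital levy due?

£4,595.69

1 January – 26 July 2021: 207 days, exemption £331,000 → (£786,000 − £331,000) × 1.05% × 207/365 = £2,709.4315
27 July – 31 December 2021: 158 days, exemption £371,000 → (£786,000 − £371,000) × 1.05% × 158/365 = £1,886.2603
Total = £4,595.6918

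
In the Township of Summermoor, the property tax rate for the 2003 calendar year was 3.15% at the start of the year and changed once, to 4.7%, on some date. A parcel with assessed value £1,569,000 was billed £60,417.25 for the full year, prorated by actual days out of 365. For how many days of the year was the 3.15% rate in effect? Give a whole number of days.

Let d = days at the first rate; then 365 − d days at the second rate.
£1,569,000 × [3.15%·d + 4.7%·(365−d)] / 365 = £60,417.25
Solving gives d = 200, so the new rate took effect on July 20, 2003.

200 days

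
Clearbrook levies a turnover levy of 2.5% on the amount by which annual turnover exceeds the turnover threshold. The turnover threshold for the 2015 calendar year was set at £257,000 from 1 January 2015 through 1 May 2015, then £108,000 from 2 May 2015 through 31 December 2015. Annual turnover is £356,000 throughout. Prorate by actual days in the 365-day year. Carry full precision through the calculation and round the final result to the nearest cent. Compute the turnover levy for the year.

£4,965.14

1 January – 1 May 2015: 121 days, exemption £257,000 → (£356,000 − £257,000) × 2.5% × 121/365 = £820.4795
2 May – 31 December 2015: 244 days, exemption £108,000 → (£356,000 − £108,000) × 2.5% × 244/365 = £4,144.6575
Total = £4,965.1370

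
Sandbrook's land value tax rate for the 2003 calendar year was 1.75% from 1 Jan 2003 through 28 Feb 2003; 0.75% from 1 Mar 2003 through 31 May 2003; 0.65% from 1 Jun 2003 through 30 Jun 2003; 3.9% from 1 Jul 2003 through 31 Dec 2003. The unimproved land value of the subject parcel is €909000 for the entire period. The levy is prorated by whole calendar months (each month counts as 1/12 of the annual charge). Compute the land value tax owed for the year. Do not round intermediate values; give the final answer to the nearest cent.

1 Jan – 28 Feb 2003: 2 months at 1.75% → €909000 × 1.75% × 2/12 = €2651.2500
1 Mar – 31 May 2003: 3 months at 0.75% → €909000 × 0.75% × 3/12 = €1704.3750
1 Jun – 30 Jun 2003: 1 month at 0.65% → €909000 × 0.65% × 1/12 = €492.3750
1 Jul – 31 Dec 2003: 6 months at 3.9% → €909000 × 3.9% × 6/12 = €17725.5000
Total = €22573.5000

€22573.50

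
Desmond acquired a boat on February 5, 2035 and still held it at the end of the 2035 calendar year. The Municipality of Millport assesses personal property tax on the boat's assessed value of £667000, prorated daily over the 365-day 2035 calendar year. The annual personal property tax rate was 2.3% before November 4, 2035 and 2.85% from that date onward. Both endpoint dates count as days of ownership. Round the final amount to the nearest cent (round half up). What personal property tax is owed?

February 5 – November 3, 2035: 272 days at 2.3% → £667000 × 2.3% × 272/365 = £11432.1973
November 4 – December 31, 2035: 58 days at 2.85% → £667000 × 2.85% × 58/365 = £3020.6877
Total = £14452.8849

£14452.88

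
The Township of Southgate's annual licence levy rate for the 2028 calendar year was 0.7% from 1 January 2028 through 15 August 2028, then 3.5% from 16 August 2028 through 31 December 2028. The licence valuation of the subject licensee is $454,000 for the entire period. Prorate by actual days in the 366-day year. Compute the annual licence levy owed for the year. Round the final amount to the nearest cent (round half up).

1 January – 15 August 2028: 228 days at 0.7% → $454,000 × 0.7% × 228/366 = $1,979.7377
16 August – 31 December 2028: 138 days at 3.5% → $454,000 × 3.5% × 138/366 = $5,991.3115
Total = $7,971.0492

$7,971.05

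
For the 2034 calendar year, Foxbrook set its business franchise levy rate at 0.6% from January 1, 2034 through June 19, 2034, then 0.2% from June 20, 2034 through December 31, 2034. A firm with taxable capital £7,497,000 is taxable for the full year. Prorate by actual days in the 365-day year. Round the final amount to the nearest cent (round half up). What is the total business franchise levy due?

£28,961.01

January 1 – June 19, 2034: 170 days at 0.6% → £7,497,000 × 0.6% × 170/365 = £20,950.5205
June 20 – December 31, 2034: 195 days at 0.2% → £7,497,000 × 0.2% × 195/365 = £8,010.4932
Total = £28,961.0137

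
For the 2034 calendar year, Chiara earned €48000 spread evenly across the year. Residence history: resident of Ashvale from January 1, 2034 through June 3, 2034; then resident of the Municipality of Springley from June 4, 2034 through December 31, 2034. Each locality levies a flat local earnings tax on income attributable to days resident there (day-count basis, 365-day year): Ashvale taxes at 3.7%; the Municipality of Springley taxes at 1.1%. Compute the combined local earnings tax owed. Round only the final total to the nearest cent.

€1054.55

Ashvale, January 1 – June 3, 2034: 154 days → €48000 × 3.7% × 154/365 = €749.3260
The Municipality of Springley, June 4 – December 31, 2034: 211 days → €48000 × 1.1% × 211/365 = €305.2274
Total = €1054.5534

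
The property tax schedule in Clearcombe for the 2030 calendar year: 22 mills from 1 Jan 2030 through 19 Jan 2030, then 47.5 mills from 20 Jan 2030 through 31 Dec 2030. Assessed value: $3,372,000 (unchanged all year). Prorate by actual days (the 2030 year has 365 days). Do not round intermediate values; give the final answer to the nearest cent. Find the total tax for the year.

1 Jan – 19 Jan 2030: 19 days at 22 mills → $3,372,000 × 2.2% × 19/365 = $3,861.6329
20 Jan – 31 Dec 2030: 346 days at 47.5 mills → $3,372,000 × 4.75% × 346/365 = $151,832.3836
Total = $155,694.0164

$155,694.02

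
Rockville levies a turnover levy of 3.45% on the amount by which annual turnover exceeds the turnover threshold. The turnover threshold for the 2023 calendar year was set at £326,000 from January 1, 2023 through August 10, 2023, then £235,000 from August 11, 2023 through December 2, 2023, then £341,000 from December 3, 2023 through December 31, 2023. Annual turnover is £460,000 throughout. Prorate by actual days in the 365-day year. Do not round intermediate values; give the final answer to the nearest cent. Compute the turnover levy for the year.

January 1 – August 10, 2023: 222 days, exemption £326,000 → (£460,000 − £326,000) × 3.45% × 222/365 = £2,811.7973
August 11 – December 2, 2023: 114 days, exemption £235,000 → (£460,000 − £235,000) × 3.45% × 114/365 = £2,424.4521
December 3 – December 31, 2023: 29 days, exemption £341,000 → (£460,000 − £341,000) × 3.45% × 29/365 = £326.1904
Total = £5,562.4397

£5,562.44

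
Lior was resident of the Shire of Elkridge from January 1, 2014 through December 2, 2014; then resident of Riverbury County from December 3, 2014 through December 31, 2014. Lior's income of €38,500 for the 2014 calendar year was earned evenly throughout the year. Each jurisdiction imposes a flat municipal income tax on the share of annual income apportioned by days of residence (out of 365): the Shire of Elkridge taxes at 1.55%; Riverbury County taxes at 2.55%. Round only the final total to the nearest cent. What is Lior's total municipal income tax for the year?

€627.34

The Shire of Elkridge, January 1 – December 2, 2014: 336 days → €38,500 × 1.55% × 336/365 = €549.3370
Riverbury County, December 3 – December 31, 2014: 29 days → €38,500 × 2.55% × 29/365 = €78.0021
Total = €627.3390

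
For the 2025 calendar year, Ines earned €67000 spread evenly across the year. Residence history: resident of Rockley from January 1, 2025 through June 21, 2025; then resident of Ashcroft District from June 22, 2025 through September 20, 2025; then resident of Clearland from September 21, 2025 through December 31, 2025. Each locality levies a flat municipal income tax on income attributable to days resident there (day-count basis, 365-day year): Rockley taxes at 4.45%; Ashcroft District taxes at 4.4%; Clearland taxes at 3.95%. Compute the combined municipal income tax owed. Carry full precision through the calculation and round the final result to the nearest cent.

Rockley, January 1 – June 21, 2025: 172 days → €67000 × 4.45% × 172/365 = €1404.9808
Ashcroft District, June 22 – September 20, 2025: 91 days → €67000 × 4.4% × 91/365 = €734.9808
Clearland, September 21 – December 31, 2025: 102 days → €67000 × 3.95% × 102/365 = €739.5699
Total = €2879.5315

€2879.53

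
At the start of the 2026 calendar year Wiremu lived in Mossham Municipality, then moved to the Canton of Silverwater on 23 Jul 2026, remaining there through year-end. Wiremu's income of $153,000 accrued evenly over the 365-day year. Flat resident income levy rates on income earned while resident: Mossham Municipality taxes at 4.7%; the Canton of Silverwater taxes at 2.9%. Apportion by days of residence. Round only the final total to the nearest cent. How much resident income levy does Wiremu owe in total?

$5,968.68

Mossham Municipality, 1 Jan – 22 Jul 2026: 203 days → $153,000 × 4.7% × 203/365 = $3,999.3781
The Canton of Silverwater, 23 Jul – 31 Dec 2026: 162 days → $153,000 × 2.9% × 162/365 = $1,969.2986
Total = $5,968.6767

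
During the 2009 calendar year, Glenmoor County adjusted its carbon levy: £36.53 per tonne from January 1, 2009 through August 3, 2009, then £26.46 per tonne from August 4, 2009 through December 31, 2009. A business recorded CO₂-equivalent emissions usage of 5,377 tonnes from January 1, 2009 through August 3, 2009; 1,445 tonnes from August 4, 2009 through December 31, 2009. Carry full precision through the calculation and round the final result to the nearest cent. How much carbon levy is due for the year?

January 1 – August 3, 2009: 5,377 tonnes at £36.53/tonne → £196,421.81
August 4 – December 31, 2009: 1,445 tonnes at £26.46/tonne → £38,234.70

£234,656.51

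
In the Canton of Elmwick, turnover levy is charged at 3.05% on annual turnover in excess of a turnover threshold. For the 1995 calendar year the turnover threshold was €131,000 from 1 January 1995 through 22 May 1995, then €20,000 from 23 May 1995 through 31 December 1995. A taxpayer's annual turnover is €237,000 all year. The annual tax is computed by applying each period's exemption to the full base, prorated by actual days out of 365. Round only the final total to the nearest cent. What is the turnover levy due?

€5,301.40

1 January – 22 May 1995: 142 days, exemption €131,000 → (€237,000 − €131,000) × 3.05% × 142/365 = €1,257.7699
23 May – 31 December 1995: 223 days, exemption €20,000 → (€237,000 − €20,000) × 3.05% × 223/365 = €4,043.6315
Total = €5,301.4014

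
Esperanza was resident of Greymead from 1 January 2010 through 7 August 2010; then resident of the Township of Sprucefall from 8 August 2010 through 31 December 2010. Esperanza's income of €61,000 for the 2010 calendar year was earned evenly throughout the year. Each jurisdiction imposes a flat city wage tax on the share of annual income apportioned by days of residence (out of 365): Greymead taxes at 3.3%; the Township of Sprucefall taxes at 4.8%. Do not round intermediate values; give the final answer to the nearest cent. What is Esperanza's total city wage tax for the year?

Greymead, 1 January – 7 August 2010: 219 days → €61,000 × 3.3% × 219/365 = €1,207.8000
The Township of Sprucefall, 8 August – 31 December 2010: 146 days → €61,000 × 4.8% × 146/365 = €1,171.2000
Total = €2,379.0000

€2,379.00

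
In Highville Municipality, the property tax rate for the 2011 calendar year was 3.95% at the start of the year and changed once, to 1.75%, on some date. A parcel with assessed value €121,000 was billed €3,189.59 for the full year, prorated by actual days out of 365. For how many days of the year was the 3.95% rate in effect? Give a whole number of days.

147 days

Let d = days at the first rate; then 365 − d days at the second rate.
€121,000 × [3.95%·d + 1.75%·(365−d)] / 365 = €3,189.59
Solving gives d = 147, so the new rate took effect on 28 May 2011.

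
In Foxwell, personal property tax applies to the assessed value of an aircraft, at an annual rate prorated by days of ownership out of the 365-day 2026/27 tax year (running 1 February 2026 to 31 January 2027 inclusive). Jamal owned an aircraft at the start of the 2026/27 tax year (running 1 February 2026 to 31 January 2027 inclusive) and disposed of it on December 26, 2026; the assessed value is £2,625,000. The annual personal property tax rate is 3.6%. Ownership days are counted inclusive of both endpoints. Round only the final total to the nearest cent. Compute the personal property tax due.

£85,179.45

Days held (February 1 – December 26, 2026): 329 out of 365
Tax = £2,625,000 × 3.6% × 329/365 = £85,179.4521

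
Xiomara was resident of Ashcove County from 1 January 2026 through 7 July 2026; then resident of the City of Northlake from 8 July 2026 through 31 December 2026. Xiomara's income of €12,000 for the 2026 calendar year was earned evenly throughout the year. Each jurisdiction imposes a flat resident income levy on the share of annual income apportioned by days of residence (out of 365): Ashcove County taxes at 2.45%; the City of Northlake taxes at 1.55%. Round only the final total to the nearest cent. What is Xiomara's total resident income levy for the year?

Ashcove County, 1 January – 7 July 2026: 188 days → €12,000 × 2.45% × 188/365 = €151.4301
The City of Northlake, 8 July – 31 December 2026: 177 days → €12,000 × 1.55% × 177/365 = €90.1973
Total = €241.6274

€241.63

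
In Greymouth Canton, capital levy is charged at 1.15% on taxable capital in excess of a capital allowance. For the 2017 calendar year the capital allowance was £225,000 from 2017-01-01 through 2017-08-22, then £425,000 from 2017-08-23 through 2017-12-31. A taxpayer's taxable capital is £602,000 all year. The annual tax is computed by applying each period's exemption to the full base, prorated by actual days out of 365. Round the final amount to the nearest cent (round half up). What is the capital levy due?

2017-01-01 to 2017-08-22: 234 days, exemption £225,000 → (£602,000 − £225,000) × 1.15% × 234/365 = £2,779.4712
2017-08-23 to 2017-12-31: 131 days, exemption £425,000 → (£602,000 − £425,000) × 1.15% × 131/365 = £730.5493
Total = £3,510.0205

£3,510.02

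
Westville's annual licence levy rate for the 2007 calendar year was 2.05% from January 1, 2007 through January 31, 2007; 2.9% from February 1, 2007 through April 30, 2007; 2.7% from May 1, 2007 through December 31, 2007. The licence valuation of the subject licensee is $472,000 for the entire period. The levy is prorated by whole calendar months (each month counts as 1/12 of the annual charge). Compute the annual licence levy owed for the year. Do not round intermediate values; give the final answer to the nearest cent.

$12,724.33

January 1 – January 31, 2007: 1 month at 2.05% → $472,000 × 2.05% × 1/12 = $806.3333
February 1 – April 30, 2007: 3 months at 2.9% → $472,000 × 2.9% × 3/12 = $3,422.0000
May 1 – December 31, 2007: 8 months at 2.7% → $472,000 × 2.7% × 8/12 = $8,496.0000
Total = $12,724.3333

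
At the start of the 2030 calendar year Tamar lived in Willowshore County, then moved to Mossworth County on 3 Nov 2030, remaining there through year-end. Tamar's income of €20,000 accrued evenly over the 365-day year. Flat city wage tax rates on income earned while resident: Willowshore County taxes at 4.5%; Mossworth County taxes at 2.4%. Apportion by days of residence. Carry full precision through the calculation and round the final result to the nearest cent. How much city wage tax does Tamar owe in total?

Willowshore County, 1 Jan – 2 Nov 2030: 306 days → €20,000 × 4.5% × 306/365 = €754.5205
Mossworth County, 3 Nov – 31 Dec 2030: 59 days → €20,000 × 2.4% × 59/365 = €77.5890
Total = €832.1096

€832.11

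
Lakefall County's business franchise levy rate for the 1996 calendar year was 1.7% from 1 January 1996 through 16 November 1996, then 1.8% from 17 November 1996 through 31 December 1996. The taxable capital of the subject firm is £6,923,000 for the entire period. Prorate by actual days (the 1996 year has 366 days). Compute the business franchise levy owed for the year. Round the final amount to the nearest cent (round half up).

1 January – 16 November 1996: 321 days at 1.7% → £6,923,000 × 1.7% × 321/366 = £103,220.7951
17 November – 31 December 1996: 45 days at 1.8% → £6,923,000 × 1.8% × 45/366 = £15,321.3934
Total = £118,542.1885

£118,542.19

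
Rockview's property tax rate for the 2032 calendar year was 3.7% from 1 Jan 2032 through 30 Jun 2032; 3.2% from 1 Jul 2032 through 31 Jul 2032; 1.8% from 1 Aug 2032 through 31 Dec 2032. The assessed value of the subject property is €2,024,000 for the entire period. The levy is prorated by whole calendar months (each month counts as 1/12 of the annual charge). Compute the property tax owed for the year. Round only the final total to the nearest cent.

1 Jan – 30 Jun 2032: 6 months at 3.7% → €2,024,000 × 3.7% × 6/12 = €37,444.0000
1 Jul – 31 Jul 2032: 1 month at 3.2% → €2,024,000 × 3.2% × 1/12 = €5,397.3333
1 Aug – 31 Dec 2032: 5 months at 1.8% → €2,024,000 × 1.8% × 5/12 = €15,180.0000
Total = €58,021.3333

€58,021.33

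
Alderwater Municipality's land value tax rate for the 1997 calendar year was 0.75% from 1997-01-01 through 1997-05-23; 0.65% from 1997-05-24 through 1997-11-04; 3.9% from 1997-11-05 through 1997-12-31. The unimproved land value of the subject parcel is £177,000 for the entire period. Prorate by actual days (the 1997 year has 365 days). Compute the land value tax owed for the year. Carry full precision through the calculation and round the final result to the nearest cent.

£2,118.18

1997-01-01 to 1997-05-23: 143 days at 0.75% → £177,000 × 0.75% × 143/365 = £520.0890
1997-05-24 to 1997-11-04: 165 days at 0.65% → £177,000 × 0.65% × 165/365 = £520.0890
1997-11-05 to 1997-12-31: 57 days at 3.9% → £177,000 × 3.9% × 57/365 = £1,078.0027
Total = £2,118.1808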